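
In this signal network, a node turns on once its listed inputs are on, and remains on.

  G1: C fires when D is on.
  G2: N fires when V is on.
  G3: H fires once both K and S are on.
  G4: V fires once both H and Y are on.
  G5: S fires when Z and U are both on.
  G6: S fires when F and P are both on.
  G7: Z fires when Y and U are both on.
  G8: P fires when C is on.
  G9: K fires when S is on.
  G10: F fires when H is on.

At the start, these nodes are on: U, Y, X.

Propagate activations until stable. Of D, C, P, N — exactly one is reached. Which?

N

Y and U are on, so Z fires (G7).
G5: Z and U on → S on.
S is on, so K fires (G9).
K and S are on, so H fires (G3).
H and Y are on, so V fires (G4).
G2: V on → N on.
P would need C (G8), but C never turns on. No rule produces D, and it is not given. C would need D (G1), but D never turns on.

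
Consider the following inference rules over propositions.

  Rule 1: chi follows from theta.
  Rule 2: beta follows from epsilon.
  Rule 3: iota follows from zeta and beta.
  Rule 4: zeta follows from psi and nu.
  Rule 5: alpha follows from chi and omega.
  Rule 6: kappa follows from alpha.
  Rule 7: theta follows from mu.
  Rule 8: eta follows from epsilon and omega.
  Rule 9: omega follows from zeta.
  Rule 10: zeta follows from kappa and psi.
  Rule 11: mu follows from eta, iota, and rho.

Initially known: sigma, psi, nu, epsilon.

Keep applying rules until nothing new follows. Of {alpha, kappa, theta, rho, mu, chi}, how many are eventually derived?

alpha would need chi and omega (Rule 5), but chi is never established.
kappa would need alpha (Rule 6), but alpha is never established.
theta would need mu (Rule 7), but mu is never established.
No rule produces rho, and it is not given.
mu would need eta, iota, and rho (Rule 11), but rho is never established.
chi would need theta (Rule 1), but theta is never established.
None of the 6 are reached.

0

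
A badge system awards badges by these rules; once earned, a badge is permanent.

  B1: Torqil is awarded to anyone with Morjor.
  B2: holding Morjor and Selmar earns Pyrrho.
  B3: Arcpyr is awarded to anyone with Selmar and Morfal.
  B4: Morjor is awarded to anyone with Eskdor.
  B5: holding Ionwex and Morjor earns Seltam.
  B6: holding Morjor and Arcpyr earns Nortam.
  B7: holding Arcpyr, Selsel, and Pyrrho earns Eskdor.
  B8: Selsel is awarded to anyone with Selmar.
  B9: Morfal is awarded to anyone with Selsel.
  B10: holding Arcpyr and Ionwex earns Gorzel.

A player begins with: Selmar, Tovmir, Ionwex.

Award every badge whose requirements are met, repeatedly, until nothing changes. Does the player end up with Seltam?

Seltam would need Ionwex and Morjor (B5), but Morjor is never earned.

No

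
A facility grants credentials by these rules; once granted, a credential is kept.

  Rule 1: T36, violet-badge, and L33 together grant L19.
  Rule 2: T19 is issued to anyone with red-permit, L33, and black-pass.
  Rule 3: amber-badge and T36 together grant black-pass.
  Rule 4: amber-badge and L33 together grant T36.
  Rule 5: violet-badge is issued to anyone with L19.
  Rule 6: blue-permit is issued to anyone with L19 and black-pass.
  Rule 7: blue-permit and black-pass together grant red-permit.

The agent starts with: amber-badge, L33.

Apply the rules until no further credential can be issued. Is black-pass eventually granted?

Holding amber-badge and L33 grants T36 (Rule 4).
Holding amber-badge and T36 grants black-pass (Rule 3).

Yes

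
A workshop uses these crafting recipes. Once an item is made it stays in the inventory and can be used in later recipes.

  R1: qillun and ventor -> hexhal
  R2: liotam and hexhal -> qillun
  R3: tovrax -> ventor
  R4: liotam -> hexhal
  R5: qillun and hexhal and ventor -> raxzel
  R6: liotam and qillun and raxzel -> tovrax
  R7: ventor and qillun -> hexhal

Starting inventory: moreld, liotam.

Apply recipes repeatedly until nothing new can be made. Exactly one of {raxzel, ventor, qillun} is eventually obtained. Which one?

qillun

liotam -> hexhal (R4).
Using R2, liotam and hexhal make qillun.
raxzel would need qillun, hexhal, and ventor (R5), but ventor is never obtained. ventor would need tovrax (R3), but tovrax is never obtained.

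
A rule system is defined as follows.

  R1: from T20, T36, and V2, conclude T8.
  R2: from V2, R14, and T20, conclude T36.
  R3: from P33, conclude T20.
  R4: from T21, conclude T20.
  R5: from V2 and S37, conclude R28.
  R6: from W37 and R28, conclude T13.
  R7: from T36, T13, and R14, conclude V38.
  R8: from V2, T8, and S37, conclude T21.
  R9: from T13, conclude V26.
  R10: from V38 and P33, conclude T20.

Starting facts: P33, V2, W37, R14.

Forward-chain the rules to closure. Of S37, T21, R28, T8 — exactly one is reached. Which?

T8

P33 holds, so T20 follows (R3).
V2, R14, and T20 hold, so T36 follows (R2).
T20, T36, and V2 hold, so T8 follows (R1).
R28 would need V2 and S37 (R5), but S37 is never established. T21 would need V2, T8, and S37 (R8), but S37 is never established. No rule produces S37, and it is not given.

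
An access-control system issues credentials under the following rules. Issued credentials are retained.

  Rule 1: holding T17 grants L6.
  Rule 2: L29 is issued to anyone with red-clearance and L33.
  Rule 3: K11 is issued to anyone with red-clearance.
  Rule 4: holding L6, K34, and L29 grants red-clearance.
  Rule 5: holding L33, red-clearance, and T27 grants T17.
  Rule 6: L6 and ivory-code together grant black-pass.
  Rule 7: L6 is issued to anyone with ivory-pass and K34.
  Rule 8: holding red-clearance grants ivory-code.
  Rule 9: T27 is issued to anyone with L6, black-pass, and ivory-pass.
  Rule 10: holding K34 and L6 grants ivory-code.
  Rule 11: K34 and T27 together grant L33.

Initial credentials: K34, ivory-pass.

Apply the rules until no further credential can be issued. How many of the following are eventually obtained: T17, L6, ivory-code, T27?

3

Holding ivory-pass and K34 grants L6 (Rule 7).
Holding K34 and L6 grants ivory-code (Rule 10).
Holding L6 and ivory-code grants black-pass (Rule 6).
Holding L6, black-pass, and ivory-pass grants T27 (Rule 9).
T17 would need L33, red-clearance, and T27 (Rule 5), but red-clearance is never granted.
L6: reached.
ivory-code: reached.
T27: reached.
Reached: L6, ivory-code, and T27 — 3 of the 4.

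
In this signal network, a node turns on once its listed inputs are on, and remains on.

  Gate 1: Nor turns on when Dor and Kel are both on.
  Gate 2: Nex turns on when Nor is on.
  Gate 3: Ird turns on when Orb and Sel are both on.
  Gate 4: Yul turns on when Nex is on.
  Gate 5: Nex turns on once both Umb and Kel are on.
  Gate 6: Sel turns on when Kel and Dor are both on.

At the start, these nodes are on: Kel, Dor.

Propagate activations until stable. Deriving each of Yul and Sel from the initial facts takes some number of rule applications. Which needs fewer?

Sel: Kel and Dor are on, so Sel turns on (Gate 6). [1 rule application]
Yul: Dor and Kel are on, so Nor turns on (Gate 1). Gate 2: Nor on → Nex on. Gate 4: Nex on → Yul on. [3 rule applications]
Sel needs fewer.

Sel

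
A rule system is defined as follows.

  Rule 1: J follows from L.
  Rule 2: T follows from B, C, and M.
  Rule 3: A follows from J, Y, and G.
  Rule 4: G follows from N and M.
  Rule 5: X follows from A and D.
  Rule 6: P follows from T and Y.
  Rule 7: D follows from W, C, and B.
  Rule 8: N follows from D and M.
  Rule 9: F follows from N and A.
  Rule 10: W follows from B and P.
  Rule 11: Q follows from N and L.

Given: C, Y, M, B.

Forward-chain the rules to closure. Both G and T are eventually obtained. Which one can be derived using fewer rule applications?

T

T: From B, C, and M, Rule 2 gives T. [1 rule application]
G: B, C, and M hold, so T follows (Rule 2). From T and Y, Rule 6 gives P. From B and P, Rule 10 gives W. From W, C, and B, Rule 7 gives D. D and M hold, so N follows (Rule 8). N and M hold, so G follows (Rule 4). [6 rule applications]
T needs fewer.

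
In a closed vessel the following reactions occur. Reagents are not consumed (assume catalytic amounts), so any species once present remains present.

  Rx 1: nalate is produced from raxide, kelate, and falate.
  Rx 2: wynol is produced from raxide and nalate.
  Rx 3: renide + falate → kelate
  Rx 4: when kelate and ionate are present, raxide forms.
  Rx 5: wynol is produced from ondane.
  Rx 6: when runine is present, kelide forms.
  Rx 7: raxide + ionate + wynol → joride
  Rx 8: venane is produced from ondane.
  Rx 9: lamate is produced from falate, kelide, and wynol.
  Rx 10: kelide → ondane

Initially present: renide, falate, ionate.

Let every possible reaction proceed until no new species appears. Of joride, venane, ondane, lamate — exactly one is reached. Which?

joride

renide and falate present → kelate forms (Rx 3).
kelate and ionate present → raxide forms (Rx 4).
raxide, kelate, and falate present → nalate forms (Rx 1).
raxide and nalate present → wynol forms (Rx 2).
raxide, ionate, and wynol present → joride forms (Rx 7).
lamate would need falate, kelide, and wynol (Rx 9), but kelide never forms. venane would need ondane (Rx 8), but ondane never forms. ondane would need kelide (Rx 10), but kelide never forms.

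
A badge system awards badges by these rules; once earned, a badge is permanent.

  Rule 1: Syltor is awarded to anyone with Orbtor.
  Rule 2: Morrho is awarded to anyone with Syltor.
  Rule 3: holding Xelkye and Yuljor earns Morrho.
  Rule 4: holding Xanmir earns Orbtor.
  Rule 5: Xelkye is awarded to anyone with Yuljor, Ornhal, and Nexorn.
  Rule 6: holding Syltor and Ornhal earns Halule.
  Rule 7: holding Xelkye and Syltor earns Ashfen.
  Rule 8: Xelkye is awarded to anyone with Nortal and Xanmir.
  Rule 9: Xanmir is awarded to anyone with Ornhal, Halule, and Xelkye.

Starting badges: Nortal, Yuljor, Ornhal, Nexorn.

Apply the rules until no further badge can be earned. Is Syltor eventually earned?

Syltor would need Orbtor (Rule 1), but Orbtor is never earned.

No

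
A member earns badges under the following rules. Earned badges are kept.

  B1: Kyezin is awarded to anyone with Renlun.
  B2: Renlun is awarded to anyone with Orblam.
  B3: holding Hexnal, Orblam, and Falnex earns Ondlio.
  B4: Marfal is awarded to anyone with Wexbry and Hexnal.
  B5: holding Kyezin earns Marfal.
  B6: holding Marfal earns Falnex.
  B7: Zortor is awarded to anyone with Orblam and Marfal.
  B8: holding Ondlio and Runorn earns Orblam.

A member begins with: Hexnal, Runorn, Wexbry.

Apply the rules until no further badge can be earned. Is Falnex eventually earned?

With Wexbry and Hexnal, Marfal is earned (B4).
With Marfal, Falnex is earned (B6).

Yes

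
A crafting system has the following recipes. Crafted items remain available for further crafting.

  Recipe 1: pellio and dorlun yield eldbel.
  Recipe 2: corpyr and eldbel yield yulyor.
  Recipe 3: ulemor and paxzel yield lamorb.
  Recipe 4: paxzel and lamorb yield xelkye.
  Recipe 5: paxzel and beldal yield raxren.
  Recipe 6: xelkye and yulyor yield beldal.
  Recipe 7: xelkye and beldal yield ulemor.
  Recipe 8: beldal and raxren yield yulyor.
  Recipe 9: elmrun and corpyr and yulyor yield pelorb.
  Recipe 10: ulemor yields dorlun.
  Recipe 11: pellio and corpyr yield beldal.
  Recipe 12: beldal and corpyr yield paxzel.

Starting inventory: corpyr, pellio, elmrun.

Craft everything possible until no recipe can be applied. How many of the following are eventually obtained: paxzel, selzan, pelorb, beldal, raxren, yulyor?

Using Recipe 11, pellio and corpyr make beldal.
beldal and corpyr → paxzel (Recipe 12).
paxzel and beldal → raxren (Recipe 5).
Using Recipe 8, beldal and raxren make yulyor.
elmrun and corpyr and yulyor → pelorb (Recipe 9).
paxzel: reached.
No rule produces selzan, and it is not given.
pelorb: reached.
beldal: reached.
raxren: reached.
yulyor: reached.
Reached: paxzel, pelorb, beldal, raxren, and yulyor — 5 of the 6.

5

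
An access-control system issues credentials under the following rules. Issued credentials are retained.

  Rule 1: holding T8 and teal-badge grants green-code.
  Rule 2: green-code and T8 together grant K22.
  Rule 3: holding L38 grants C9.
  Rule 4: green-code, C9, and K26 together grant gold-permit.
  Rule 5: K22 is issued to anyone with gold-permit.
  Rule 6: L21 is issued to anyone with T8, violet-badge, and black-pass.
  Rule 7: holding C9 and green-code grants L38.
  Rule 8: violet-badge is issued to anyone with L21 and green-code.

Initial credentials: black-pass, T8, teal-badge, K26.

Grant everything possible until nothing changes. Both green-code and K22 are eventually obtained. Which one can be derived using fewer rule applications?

green-code: Holding T8 and teal-badge grants green-code (Rule 1). [1 rule application]
K22: Holding T8 and teal-badge grants green-code (Rule 1). Holding green-code and T8 grants K22 (Rule 2). [2 rule applications]
green-code needs fewer.

green-code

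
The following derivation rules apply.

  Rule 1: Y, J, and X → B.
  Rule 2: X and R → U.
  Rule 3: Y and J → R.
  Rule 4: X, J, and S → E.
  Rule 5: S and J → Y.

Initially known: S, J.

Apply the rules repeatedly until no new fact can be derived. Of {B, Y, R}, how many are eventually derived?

S and J hold, so Y follows (Rule 5).
Y and J hold, so R follows (Rule 3).
B would need Y, J, and X (Rule 1), but X is never established.
Y: reached.
R: reached.
Reached: Y and R — 2 of the 3.

2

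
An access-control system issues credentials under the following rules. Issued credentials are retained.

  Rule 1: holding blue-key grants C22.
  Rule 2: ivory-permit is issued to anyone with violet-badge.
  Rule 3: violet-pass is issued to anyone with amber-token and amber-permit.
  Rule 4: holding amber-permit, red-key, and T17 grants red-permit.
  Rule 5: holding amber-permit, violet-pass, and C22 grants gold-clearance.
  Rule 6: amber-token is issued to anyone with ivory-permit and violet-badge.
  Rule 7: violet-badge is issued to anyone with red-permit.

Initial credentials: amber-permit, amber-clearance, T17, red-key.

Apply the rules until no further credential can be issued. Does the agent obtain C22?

C22 would need blue-key (Rule 1), but blue-key is never granted.

No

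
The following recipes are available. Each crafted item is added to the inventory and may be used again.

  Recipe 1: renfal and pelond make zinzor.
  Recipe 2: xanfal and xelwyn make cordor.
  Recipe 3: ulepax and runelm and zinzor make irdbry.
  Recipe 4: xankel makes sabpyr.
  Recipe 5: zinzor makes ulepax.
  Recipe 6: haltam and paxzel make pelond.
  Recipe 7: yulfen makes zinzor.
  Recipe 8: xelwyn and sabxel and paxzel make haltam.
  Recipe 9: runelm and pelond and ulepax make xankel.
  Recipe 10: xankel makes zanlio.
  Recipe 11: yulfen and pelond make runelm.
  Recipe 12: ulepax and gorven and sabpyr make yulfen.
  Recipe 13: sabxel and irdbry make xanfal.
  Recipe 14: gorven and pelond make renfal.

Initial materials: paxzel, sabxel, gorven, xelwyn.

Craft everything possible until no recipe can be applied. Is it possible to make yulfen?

No

yulfen would need ulepax, gorven, and sabpyr (Recipe 12), but sabpyr is never obtained.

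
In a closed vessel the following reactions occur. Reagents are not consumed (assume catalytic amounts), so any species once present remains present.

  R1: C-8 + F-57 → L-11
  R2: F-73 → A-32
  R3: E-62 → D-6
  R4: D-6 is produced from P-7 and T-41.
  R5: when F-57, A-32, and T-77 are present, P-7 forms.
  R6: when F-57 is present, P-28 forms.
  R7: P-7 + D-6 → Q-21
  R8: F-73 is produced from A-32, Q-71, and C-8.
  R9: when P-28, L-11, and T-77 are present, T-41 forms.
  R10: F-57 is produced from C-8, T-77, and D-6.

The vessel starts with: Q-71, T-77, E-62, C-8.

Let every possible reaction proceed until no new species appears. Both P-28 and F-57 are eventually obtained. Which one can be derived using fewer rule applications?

F-57: E-62 present → D-6 forms (R3). C-8, T-77, and D-6 present → F-57 forms (R10). [2 rule applications]
P-28: E-62 present → D-6 forms (R3). C-8, T-77, and D-6 present → F-57 forms (R10). F-57 present → P-28 forms (R6). [3 rule applications]
F-57 needs fewer.

F-57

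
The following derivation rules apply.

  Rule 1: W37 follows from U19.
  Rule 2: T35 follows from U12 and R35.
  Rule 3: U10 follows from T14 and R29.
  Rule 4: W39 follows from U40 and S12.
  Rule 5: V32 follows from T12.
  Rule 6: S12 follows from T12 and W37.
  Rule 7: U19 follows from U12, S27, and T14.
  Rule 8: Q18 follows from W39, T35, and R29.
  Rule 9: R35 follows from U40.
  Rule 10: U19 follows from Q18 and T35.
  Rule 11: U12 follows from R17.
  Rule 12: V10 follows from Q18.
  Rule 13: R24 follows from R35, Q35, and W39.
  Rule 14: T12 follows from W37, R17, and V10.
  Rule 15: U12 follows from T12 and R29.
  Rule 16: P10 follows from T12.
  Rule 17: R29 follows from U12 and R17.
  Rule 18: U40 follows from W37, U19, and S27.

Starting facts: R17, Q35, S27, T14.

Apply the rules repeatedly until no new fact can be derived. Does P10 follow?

No

P10 would need T12 (Rule 16), but T12 is never established.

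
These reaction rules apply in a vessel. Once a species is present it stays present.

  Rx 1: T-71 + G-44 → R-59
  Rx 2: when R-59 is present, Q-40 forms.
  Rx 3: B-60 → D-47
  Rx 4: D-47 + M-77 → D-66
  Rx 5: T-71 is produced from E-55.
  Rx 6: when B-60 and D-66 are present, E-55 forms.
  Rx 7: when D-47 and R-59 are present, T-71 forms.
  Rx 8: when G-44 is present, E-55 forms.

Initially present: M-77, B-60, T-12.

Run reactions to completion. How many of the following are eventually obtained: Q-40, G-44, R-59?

Q-40 would need R-59 (Rx 2), but R-59 never forms.
No rule produces G-44, and it is not given.
R-59 would need T-71 and G-44 (Rx 1), but G-44 never forms.
None of the 3 are reached.

0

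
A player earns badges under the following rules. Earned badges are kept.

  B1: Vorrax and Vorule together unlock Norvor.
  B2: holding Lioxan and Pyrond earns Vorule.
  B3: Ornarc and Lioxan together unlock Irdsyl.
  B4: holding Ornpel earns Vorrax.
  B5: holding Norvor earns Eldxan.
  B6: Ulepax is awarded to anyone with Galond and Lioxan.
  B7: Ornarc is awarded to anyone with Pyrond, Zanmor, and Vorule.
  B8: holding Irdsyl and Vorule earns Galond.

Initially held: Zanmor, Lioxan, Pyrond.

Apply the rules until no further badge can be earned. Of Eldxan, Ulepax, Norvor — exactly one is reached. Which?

Ulepax

With Lioxan and Pyrond, Vorule is earned (B2).
With Pyrond, Zanmor, and Vorule, Ornarc is earned (B7).
With Ornarc and Lioxan, Irdsyl is earned (B3).
With Irdsyl and Vorule, Galond is earned (B8).
With Galond and Lioxan, Ulepax is earned (B6).
Norvor would need Vorrax and Vorule (B1), but Vorrax is never earned. Eldxan would need Norvor (B5), but Norvor is never earned.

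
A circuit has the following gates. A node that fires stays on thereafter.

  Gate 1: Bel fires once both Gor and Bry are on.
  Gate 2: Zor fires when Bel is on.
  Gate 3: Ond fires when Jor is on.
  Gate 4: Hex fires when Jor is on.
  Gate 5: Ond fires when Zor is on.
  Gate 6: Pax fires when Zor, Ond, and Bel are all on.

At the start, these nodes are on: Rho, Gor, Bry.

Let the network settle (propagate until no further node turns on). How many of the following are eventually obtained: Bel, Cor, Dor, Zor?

Gate 1: Gor and Bry on → Bel on.
Bel is on, so Zor fires (Gate 2).
Bel: reached.
No rule produces Cor, and it is not given.
No rule produces Dor, and it is not given.
Zor: reached.
Reached: Bel and Zor — 2 of the 4.

2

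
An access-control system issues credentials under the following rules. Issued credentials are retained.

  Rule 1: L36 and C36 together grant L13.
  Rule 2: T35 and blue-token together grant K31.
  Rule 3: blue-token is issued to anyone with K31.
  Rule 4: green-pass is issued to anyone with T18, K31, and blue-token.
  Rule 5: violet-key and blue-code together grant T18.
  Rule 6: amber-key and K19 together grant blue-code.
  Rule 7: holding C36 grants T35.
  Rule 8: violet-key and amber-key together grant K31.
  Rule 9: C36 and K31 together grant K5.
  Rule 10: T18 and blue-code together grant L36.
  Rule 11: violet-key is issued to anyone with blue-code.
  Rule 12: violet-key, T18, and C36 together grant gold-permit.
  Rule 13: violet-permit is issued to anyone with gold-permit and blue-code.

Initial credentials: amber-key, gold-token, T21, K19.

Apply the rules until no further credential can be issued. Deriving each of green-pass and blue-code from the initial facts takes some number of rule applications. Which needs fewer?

blue-code

blue-code: Holding amber-key and K19 grants blue-code (Rule 6). [1 rule application]
green-pass: Holding amber-key and K19 grants blue-code (Rule 6). Holding blue-code grants violet-key (Rule 11). Holding violet-key and amber-key grants K31 (Rule 8). Holding violet-key and blue-code grants T18 (Rule 5). Holding K31 grants blue-token (Rule 3). Holding T18, K31, and blue-token grants green-pass (Rule 4). [6 rule applications]
blue-code needs fewer.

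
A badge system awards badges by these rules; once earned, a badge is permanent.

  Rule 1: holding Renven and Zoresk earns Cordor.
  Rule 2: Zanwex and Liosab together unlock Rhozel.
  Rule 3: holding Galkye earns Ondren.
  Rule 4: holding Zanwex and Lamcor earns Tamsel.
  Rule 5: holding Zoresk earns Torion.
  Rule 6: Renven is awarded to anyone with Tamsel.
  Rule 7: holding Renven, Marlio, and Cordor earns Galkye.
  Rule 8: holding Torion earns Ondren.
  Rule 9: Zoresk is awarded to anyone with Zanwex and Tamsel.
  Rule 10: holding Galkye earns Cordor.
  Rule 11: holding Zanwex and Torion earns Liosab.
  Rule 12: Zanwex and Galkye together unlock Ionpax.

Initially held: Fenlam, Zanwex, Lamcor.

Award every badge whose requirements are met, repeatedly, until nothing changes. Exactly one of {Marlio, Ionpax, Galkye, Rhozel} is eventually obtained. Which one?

With Zanwex and Lamcor, Tamsel is earned (Rule 4).
With Zanwex and Tamsel, Zoresk is earned (Rule 9).
With Zoresk, Torion is earned (Rule 5).
With Zanwex and Torion, Liosab is earned (Rule 11).
With Zanwex and Liosab, Rhozel is earned (Rule 2).
Ionpax would need Zanwex and Galkye (Rule 12), but Galkye is never earned. No rule produces Marlio, and it is not given. Galkye would need Renven, Marlio, and Cordor (Rule 7), but Marlio is never earned.

Rhozel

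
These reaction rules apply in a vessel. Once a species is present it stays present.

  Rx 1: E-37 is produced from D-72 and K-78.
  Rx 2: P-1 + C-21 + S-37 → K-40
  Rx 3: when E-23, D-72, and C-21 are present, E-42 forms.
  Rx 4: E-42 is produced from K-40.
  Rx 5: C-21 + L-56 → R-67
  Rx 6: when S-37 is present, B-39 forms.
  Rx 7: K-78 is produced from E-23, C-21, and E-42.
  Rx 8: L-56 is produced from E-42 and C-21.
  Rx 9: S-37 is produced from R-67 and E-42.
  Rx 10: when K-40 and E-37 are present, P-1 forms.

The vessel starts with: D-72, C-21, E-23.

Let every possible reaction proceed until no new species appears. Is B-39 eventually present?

E-23, D-72, and C-21 present → E-42 forms (Rx 3).
E-42 and C-21 present → L-56 forms (Rx 8).
C-21 and L-56 present → R-67 forms (Rx 5).
R-67 and E-42 present → S-37 forms (Rx 9).
S-37 present → B-39 forms (Rx 6).

Yes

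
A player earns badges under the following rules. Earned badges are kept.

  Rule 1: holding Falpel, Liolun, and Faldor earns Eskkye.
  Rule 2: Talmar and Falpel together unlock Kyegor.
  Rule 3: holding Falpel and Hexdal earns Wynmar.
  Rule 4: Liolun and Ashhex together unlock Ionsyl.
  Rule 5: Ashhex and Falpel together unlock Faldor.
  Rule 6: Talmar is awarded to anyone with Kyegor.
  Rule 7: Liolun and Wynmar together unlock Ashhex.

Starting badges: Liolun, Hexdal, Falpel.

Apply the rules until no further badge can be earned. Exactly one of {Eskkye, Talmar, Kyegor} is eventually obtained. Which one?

With Falpel and Hexdal, Wynmar is earned (Rule 3).
With Liolun and Wynmar, Ashhex is earned (Rule 7).
With Ashhex and Falpel, Faldor is earned (Rule 5).
With Falpel, Liolun, and Faldor, Eskkye is earned (Rule 1).
Kyegor would need Talmar and Falpel (Rule 2), but Talmar is never earned. Talmar would need Kyegor (Rule 6), but Kyegor is never earned.

Eskkye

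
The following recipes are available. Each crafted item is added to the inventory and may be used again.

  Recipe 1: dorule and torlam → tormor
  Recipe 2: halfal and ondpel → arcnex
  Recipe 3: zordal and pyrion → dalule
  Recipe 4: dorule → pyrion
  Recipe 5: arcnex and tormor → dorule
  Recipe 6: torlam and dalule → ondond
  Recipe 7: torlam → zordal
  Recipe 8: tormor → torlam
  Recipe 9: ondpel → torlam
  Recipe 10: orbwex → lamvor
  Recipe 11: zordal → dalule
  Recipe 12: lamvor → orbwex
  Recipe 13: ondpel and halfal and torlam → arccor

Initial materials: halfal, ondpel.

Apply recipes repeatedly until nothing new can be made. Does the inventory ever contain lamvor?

No

lamvor would need orbwex (Recipe 10), but orbwex is never obtained.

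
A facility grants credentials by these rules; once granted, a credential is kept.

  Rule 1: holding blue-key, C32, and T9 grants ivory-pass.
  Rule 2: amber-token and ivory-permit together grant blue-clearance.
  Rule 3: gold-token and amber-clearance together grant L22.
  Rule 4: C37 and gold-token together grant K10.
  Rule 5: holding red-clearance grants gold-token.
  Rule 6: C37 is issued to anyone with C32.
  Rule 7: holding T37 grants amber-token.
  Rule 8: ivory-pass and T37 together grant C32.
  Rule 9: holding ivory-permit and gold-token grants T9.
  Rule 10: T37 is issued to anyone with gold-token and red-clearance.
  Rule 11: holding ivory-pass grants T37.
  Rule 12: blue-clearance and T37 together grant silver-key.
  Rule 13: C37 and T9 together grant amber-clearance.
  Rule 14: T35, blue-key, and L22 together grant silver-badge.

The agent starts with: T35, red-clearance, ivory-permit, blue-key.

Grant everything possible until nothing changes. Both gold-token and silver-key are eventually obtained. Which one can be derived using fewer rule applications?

gold-token: Holding red-clearance grants gold-token (Rule 5). [1 rule application]
silver-key: Holding red-clearance grants gold-token (Rule 5). Holding gold-token and red-clearance grants T37 (Rule 10). Holding T37 grants amber-token (Rule 7). Holding amber-token and ivory-permit grants blue-clearance (Rule 2). Holding blue-clearance and T37 grants silver-key (Rule 12). [5 rule applications]
gold-token needs fewer.

gold-token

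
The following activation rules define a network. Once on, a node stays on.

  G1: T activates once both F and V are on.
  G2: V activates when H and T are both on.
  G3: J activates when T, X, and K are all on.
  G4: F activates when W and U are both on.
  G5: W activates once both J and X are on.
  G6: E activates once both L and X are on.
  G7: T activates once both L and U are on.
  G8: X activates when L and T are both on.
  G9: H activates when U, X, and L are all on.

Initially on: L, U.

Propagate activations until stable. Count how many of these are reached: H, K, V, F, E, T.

4

L and U are on, so T activates (G7).
G8: L and T on → X on.
G6: L and X on → E on.
G9: U, X, and L on → H on.
G2: H and T on → V on.
H: reached.
No rule produces K, and it is not given.
V: reached.
F would need W and U (G4), but W never turns on.
E: reached.
T: reached.
Reached: H, V, E, and T — 4 of the 6.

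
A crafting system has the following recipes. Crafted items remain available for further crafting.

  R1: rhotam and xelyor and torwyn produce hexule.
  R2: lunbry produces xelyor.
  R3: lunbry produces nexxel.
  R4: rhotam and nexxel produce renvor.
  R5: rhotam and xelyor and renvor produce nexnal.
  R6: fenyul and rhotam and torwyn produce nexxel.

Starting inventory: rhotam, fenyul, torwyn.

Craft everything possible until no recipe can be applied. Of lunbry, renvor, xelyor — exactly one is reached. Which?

Using R6, fenyul, rhotam, and torwyn make nexxel.
Using R4, rhotam and nexxel make renvor.
xelyor would need lunbry (R2), but lunbry is never obtained. No rule produces lunbry, and it is not given.

renvor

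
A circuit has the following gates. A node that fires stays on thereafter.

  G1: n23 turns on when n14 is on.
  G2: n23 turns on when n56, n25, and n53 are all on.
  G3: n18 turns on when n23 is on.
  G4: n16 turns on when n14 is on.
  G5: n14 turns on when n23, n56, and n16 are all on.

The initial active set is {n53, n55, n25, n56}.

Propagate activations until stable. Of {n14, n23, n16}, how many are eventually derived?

n56, n25, and n53 are on, so n23 turns on (G2).
n14 would need n23, n56, and n16 (G5), but n16 never turns on.
n23: reached.
n16 would need n14 (G4), but n14 never turns on.
Reached: n23 — 1 of the 3.

1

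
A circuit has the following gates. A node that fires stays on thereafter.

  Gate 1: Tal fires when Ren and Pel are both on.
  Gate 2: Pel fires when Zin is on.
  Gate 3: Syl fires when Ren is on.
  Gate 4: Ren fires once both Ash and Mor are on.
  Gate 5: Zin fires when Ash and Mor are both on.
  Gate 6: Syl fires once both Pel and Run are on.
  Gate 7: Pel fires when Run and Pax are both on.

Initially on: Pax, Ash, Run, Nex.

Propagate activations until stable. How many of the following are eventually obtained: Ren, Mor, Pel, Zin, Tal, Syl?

Gate 7: Run and Pax on → Pel on.
Pel and Run are on, so Syl fires (Gate 6).
Ren would need Ash and Mor (Gate 4), but Mor never turns on.
No rule produces Mor, and it is not given.
Pel: reached.
Zin would need Ash and Mor (Gate 5), but Mor never turns on.
Tal would need Ren and Pel (Gate 1), but Ren never turns on.
Syl: reached.
Reached: Pel and Syl — 2 of the 6.

2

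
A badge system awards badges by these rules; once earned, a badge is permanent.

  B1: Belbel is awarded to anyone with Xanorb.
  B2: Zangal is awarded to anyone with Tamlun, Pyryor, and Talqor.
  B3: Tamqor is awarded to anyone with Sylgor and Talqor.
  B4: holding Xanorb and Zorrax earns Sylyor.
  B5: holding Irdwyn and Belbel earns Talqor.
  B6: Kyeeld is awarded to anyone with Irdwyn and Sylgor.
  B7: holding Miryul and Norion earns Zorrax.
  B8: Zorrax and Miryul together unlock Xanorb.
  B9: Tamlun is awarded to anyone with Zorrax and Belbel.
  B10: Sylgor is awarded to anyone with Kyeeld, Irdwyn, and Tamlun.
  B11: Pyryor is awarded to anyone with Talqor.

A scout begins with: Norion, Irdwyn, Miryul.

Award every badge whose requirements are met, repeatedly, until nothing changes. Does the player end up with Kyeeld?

Kyeeld would need Irdwyn and Sylgor (B6), but Sylgor is never earned.

No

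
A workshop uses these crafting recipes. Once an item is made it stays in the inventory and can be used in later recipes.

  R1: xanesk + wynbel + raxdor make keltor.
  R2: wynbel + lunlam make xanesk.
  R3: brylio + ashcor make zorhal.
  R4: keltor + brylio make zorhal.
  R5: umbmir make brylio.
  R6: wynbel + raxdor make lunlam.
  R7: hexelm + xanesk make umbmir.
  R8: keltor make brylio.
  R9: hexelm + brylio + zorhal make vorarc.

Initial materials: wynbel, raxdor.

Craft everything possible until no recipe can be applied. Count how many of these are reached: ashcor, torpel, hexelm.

No rule produces ashcor, and it is not given.
No rule produces torpel, and it is not given.
No rule produces hexelm, and it is not given.
None of the 3 are reached.

0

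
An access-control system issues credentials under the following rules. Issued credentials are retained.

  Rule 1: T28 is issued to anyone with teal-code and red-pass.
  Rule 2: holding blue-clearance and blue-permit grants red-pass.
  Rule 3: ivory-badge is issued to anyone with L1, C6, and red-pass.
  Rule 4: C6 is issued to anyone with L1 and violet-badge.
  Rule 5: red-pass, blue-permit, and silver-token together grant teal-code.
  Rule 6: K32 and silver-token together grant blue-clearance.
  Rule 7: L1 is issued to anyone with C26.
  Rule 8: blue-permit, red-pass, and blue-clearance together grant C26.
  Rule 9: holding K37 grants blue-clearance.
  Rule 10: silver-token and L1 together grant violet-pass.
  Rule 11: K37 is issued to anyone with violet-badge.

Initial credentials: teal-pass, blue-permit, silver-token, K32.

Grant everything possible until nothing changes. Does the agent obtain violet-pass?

Yes

Holding K32 and silver-token grants blue-clearance (Rule 6).
Holding blue-clearance and blue-permit grants red-pass (Rule 2).
Holding blue-permit, red-pass, and blue-clearance grants C26 (Rule 8).
Holding C26 grants L1 (Rule 7).
Holding silver-token and L1 grants violet-pass (Rule 10).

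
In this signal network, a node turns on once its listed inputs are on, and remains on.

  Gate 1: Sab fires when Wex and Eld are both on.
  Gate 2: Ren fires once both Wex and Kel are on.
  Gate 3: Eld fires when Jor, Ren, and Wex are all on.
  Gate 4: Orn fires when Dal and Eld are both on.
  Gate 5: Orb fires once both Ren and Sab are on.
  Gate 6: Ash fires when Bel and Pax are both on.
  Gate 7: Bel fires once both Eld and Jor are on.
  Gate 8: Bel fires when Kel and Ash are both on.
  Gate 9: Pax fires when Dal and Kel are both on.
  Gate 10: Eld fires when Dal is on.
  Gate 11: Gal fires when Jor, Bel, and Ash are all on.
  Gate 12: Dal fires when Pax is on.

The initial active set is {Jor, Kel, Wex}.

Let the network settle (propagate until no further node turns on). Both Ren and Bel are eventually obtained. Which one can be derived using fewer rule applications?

Ren

Ren: Wex and Kel are on, so Ren fires (Gate 2). [1 rule application]
Bel: Gate 2: Wex and Kel on → Ren on. Gate 3: Jor, Ren, and Wex on → Eld on. Gate 7: Eld and Jor on → Bel on. [3 rule applications]
Ren needs fewer.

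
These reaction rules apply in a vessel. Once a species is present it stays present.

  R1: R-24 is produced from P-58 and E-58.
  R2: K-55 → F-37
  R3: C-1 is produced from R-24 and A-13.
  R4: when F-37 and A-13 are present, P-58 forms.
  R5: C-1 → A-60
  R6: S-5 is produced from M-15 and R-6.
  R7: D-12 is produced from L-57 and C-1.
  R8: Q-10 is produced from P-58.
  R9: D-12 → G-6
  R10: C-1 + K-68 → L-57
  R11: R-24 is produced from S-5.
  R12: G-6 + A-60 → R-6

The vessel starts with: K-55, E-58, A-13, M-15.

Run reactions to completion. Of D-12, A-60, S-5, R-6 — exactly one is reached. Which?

K-55 present → F-37 forms (R2).
F-37 and A-13 present → P-58 forms (R4).
P-58 and E-58 present → R-24 forms (R1).
R-24 and A-13 present → C-1 forms (R3).
C-1 present → A-60 forms (R5).
D-12 would need L-57 and C-1 (R7), but L-57 never forms. S-5 would need M-15 and R-6 (R6), but R-6 never forms. R-6 would need G-6 and A-60 (R12), but G-6 never forms.

A-60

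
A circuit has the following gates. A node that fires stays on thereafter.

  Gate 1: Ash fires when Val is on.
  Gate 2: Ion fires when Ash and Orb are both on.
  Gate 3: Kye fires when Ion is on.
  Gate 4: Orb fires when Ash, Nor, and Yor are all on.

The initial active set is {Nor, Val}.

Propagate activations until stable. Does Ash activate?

Yes

Val is on, so Ash fires (Gate 1).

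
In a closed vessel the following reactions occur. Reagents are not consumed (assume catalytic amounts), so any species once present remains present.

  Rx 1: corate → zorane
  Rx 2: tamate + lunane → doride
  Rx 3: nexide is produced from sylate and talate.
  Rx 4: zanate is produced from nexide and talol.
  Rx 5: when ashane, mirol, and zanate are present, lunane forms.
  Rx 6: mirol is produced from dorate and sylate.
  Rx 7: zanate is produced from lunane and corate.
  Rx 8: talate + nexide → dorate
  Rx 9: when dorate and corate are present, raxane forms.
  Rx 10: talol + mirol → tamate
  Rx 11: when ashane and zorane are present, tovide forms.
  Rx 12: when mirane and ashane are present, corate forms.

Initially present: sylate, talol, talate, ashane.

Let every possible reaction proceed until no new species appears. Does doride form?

sylate and talate present → nexide forms (Rx 3).
nexide and talol present → zanate forms (Rx 4).
talate and nexide present → dorate forms (Rx 8).
dorate and sylate present → mirol forms (Rx 6).
ashane, mirol, and zanate present → lunane forms (Rx 5).
talol and mirol present → tamate forms (Rx 10).
tamate and lunane present → doride forms (Rx 2).

Yes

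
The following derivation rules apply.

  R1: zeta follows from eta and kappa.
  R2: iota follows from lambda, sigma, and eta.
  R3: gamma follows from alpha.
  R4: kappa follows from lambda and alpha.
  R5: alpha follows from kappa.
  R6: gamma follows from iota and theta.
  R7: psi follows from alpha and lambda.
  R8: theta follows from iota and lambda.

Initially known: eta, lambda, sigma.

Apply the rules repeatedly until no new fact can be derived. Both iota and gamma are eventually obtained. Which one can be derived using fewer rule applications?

iota: lambda, sigma, and eta hold, so iota follows (R2). [1 rule application]
gamma: lambda, sigma, and eta hold, so iota follows (R2). iota and lambda hold, so theta follows (R8). iota and theta hold, so gamma follows (R6). [3 rule applications]
iota needs fewer.

iota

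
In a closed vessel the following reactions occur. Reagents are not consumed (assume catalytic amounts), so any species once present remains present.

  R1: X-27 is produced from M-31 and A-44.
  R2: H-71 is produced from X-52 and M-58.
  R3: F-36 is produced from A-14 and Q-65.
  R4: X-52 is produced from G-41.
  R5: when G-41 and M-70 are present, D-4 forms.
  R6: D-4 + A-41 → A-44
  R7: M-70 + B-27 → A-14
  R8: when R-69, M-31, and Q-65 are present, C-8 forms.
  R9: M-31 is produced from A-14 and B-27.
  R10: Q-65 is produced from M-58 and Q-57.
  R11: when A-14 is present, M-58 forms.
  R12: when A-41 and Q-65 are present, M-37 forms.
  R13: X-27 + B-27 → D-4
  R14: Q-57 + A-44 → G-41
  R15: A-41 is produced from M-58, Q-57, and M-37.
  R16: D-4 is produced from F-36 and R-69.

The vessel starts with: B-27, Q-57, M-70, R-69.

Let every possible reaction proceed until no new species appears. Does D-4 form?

Yes

M-70 and B-27 present → A-14 forms (R7).
A-14 present → M-58 forms (R11).
M-58 and Q-57 present → Q-65 forms (R10).
A-14 and Q-65 present → F-36 forms (R3).
F-36 and R-69 present → D-4 forms (R16).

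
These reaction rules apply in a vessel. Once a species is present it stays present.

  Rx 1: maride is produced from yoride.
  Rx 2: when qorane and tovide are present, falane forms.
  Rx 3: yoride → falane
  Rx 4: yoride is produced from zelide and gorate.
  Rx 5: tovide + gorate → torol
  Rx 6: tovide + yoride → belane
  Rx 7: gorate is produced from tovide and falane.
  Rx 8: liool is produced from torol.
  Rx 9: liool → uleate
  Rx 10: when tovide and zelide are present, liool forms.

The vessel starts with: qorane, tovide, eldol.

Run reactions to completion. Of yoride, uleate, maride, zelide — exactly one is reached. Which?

uleate

qorane and tovide present → falane forms (Rx 2).
tovide and falane present → gorate forms (Rx 7).
tovide and gorate present → torol forms (Rx 5).
torol present → liool forms (Rx 8).
liool present → uleate forms (Rx 9).
maride would need yoride (Rx 1), but yoride never forms. No rule produces zelide, and it is not given. yoride would need zelide and gorate (Rx 4), but zelide never forms.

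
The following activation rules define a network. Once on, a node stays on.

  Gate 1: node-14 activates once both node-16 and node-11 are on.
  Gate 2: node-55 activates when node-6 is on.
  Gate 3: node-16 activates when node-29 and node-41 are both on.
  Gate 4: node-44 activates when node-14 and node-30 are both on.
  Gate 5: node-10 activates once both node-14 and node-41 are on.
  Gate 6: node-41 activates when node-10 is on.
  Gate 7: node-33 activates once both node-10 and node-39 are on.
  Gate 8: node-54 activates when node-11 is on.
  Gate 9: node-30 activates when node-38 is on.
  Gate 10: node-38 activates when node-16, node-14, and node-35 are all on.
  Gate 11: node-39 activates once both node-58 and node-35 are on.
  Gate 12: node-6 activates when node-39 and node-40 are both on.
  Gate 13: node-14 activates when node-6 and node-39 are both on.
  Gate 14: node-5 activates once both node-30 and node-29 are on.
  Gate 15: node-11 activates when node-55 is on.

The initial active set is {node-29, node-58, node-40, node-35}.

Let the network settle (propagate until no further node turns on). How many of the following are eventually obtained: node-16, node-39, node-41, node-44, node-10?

1

node-58 and node-35 are on, so node-39 activates (Gate 11).
node-16 would need node-29 and node-41 (Gate 3), but node-41 never turns on.
node-39: reached.
node-41 would need node-10 (Gate 6), but node-10 never turns on.
node-44 would need node-14 and node-30 (Gate 4), but node-30 never turns on.
node-10 would need node-14 and node-41 (Gate 5), but node-41 never turns on.
Reached: node-39 — 1 of the 5.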